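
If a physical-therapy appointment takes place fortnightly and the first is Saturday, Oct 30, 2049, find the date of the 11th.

The 11th occurrence is 10 intervals after the first: 10 × 14 = 140 days after Oct 30, 2049.
Oct has 31 days — 1 day to the end of Oct leaves 139.
Nov has 30 days (109 left).
Dec has 31 days (78 left).
Jan has 31 days (47 left).
Feb has 28 days (19 left).
19 days into Mar → Mar 19, 2050.

Mar 19, 2050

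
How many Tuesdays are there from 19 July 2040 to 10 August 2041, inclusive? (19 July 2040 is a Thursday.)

19 July 2040 is a Thursday; the first Tuesday on or after it is 24 July 2040 (5 days later).
From 24 July 2040 to 10 August 2041: 160 + 222 = 382 days (rest of 2040, to 10 August 2041 in 2041).
382 ÷ 7 = 54 full weeks with remainder 4, so 54 more Tuesdays after the first → 55.

55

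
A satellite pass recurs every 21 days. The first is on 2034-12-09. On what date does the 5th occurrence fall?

The 5th occurrence is 4 intervals after the first: 4 × 21 = 84 days after 2034-12-09.
December has 31 days — 22 days to the end of December leaves 62.
January has 31 days (31 left).
February has 28 days (3 left).
3 days into March → 2035-03-03.

2035-03-03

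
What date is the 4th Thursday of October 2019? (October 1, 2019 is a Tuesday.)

October 2019 begins on a Tuesday, so the first Thursday is October 3 (2 days later).
The 4th Thursday is 3 weeks later: 3 + 21 = 24.

October 24, 2019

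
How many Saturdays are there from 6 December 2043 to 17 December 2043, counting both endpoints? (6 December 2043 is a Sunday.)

6 December 2043 is a Sunday; the first Saturday on or after it is 12 December 2043 (6 days later).
From 12 December 2043 to 17 December 2043 is 17 − 12 = 5 days.
5 ÷ 7 = 0 full weeks with remainder 5, so 0 more Saturdays after the first → 1.

1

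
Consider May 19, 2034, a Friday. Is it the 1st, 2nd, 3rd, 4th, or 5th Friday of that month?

Day 19 falls in week ⌈19/7⌉ of the month.
Days 1–7 hold the 1st Friday, 8–14 the 2nd, 15–21 the 3rd, 22–28 the 4th, 29–31 the 5th.
19 is in the range for the 3rd.

3rd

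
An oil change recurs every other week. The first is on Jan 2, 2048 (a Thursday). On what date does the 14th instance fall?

Jul 2, 2048

The 14th occurrence is 13 intervals after the first: 13 × 14 = 182 days after Jan 2, 2048.
Jan has 31 days — 29 days to the end of Jan leaves 153.
Feb has 29 days (124 left).
Mar has 31 days (93 left).
Apr has 30 days (63 left).
May has 31 days (32 left).
Jun has 30 days (2 left).
2 days into Jul → Jul 2, 2048.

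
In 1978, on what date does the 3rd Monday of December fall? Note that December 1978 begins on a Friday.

1978-12-18

December 1978 begins on a Friday, so the first Monday is December 4 (3 days later).
The 3rd Monday is 2 weeks later: 4 + 14 = 18.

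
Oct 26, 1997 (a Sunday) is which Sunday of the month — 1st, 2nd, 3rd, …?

Day 26 falls in week ⌈26/7⌉ of the month.
Days 1–7 hold the 1st Sunday, 8–14 the 2nd, 15–21 the 3rd, 22–28 the 4th, 29–31 the 5th.
26 is in the range for the 4th.

4th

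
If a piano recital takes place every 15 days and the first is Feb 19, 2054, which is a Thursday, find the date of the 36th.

Jul 29, 2055

The 36th occurrence is 35 intervals after the first: 35 × 15 = 525 days after Feb 19, 2054.
Feb has 28 days — 9 days to the end of Feb leaves 516.
From end of Feb to end of 2054 is 306 days (210 left).
Jan has 31 days (179 left).
Feb has 28 days (151 left).
Mar has 31 days (120 left).
Apr has 30 days (90 left).
May has 31 days (59 left).
Jun has 30 days (29 left).
29 days into Jul → Jul 29, 2055.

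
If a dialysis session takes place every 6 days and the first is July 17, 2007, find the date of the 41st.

March 13, 2008

The 41st occurrence is 40 intervals after the first: 40 × 6 = 240 days after July 17, 2007.
July has 31 days — 14 days to the end of July leaves 226.
August has 31 days (195 left).
September has 30 days (165 left).
October has 31 days (134 left).
November has 30 days (104 left).
December has 31 days (73 left).
January has 31 days (42 left).
February has 29 days (13 left).
13 days into March → March 13, 2008.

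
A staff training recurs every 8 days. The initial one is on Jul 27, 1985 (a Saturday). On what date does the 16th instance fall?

The 16th occurrence is 15 intervals after the first: 15 × 8 = 120 days after Jul 27, 1985.
Jul has 31 days — 4 days to the end of Jul leaves 116.
Aug has 31 days (85 left).
Sep has 30 days (55 left).
Oct has 31 days (24 left).
24 days into Nov → Nov 24, 1985.

Nov 24, 1985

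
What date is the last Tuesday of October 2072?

2072-10-25

The first Tuesday of October 2072 is October 4.
October 2072 has 31 days. Adding weeks: 4, 11, 18, 25 — the last one ≤ 31 is the 25th.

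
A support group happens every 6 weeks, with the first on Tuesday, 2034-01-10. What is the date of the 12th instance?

2035-04-17

The 12th occurrence is 11 intervals after the first: 11 × 42 = 462 days after 2034-01-10.
January has 31 days — 21 days to the end of January leaves 441.
From end of January to end of 2034 is 334 days (107 left).
January has 31 days (76 left).
February has 28 days (48 left).
March has 31 days (17 left).
17 days into April → 2035-04-17.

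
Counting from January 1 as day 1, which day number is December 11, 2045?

345

Days in months before December: 31 + 28 + 31 + 30 + 31 + 30 + 31 + 31 + 30 + 31 + 30 = 334.
Plus 11 days into December → day 345.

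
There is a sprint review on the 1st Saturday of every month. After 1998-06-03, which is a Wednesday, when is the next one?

1998-06-06

June 1998 starts on a Monday, so its 1st Saturday is 1998-06-06 (5 days in).
1998-06-06 is after 1998-06-03, so that is the next one.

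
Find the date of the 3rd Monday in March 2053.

March 2053 begins on a Saturday, so the first Monday is March 3 (2 days later).
The 3rd Monday is 2 weeks later: 3 + 14 = 17.

2053-03-17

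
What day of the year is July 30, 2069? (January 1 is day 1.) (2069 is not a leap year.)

Days in months before July: 31 + 28 + 31 + 30 + 31 + 30 = 181.
Plus 30 days into July → day 211.

211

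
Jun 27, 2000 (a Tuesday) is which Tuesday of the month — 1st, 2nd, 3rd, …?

4th

Day 27 falls in week ⌈27/7⌉ of the month.
Days 1–7 hold the 1st Tuesday, 8–14 the 2nd, 15–21 the 3rd, 22–28 the 4th, 29–31 the 5th.
27 is in the range for the 4th.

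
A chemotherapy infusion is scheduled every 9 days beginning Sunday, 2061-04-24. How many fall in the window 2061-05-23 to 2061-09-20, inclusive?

Occurrences land 9·i days after 2061-04-24 for i = 0, 1, 2, …
2061-05-23 is 29 days after the start; 29 ÷ 9 = 3 remainder 2; since the remainder is 2, round up to i = 4. First occurrence in the window: #5 on 2061-05-30 (4×9 = 36 days in).
2061-09-20 is 149 days after the start; 149 ÷ 9 = 16 remainder 5. Last occurrence in the window: #17 on 2061-09-15.
Occurrences #5 through #17: 13 in total.

13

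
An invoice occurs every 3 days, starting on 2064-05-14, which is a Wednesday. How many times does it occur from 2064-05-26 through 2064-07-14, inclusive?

Occurrences land 3·i days after 2064-05-14 for i = 0, 1, 2, …
2064-05-26 is 12 days after the start; 12 ÷ 3 = 4 remainder 0. First occurrence in the window: #5 on 2064-05-26 (4×3 = 12 days in).
2064-07-14 is 61 days after the start; 61 ÷ 3 = 20 remainder 1. Last occurrence in the window: #21 on 2064-07-13.
Occurrences #5 through #21: 17 in total.

17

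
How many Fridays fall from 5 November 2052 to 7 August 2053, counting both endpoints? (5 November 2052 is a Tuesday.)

5 November 2052 is a Tuesday; the first Friday on or after it is 8 November 2052 (3 days later).
From 8 November 2052 to 7 August 2053: 22 + 31 + 31 + 28 + 31 + 30 + 31 + 30 + 31 + 7 = 272 days (rest of November, December, January, February, March, April, May, June, July, August).
272 ÷ 7 = 38 full weeks with remainder 6, so 38 more Fridays after the first → 39.

39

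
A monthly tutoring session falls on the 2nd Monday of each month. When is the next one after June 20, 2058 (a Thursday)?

June 2058 starts on a Saturday; its first Monday is the 3rd, so the 2nd Monday is the 10th — June 10, 2058.
That is not after June 20, 2058, so look at July 2058.
July 2058 starts on a Monday; its first Monday is the 1st, so the 2nd Monday is the 8th — July 8, 2058.

July 8, 2058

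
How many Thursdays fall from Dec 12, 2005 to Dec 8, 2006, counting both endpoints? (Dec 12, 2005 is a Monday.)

Dec 12, 2005 is a Monday; the first Thursday on or after it is Dec 15, 2005 (3 days later).
From Dec 15, 2005 to Dec 8, 2006: 16 + 342 = 358 days (rest of 2005, to Dec 8, 2006 in 2006).
358 ÷ 7 = 51 full weeks with remainder 1, so 51 more Thursdays after the first → 52.

52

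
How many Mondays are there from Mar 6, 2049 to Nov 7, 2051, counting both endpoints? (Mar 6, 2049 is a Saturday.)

Mar 6, 2049 is a Saturday; the first Monday on or after it is Mar 8, 2049 (2 days later).
From Mar 8, 2049 to Nov 7, 2051: 298 + 365 + 311 = 974 days (rest of 2049, 2050, to Nov 7, 2051 in 2051).
974 ÷ 7 = 139 full weeks with remainder 1, so 139 more Mondays after the first → 140.

140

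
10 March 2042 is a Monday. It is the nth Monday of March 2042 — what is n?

Day 10 falls in week ⌈10/7⌉ of the month.
Days 1–7 hold the 1st Monday, 8–14 the 2nd, 15–21 the 3rd, 22–28 the 4th, 29–31 the 5th.
10 is in the range for the 2nd.

2nd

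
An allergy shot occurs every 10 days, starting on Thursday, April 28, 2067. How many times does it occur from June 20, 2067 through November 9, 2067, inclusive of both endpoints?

14

Occurrences land 10·i days after April 28, 2067 for i = 0, 1, 2, …
June 20, 2067 is 53 days after the start; 53 ÷ 10 = 5 remainder 3; since the remainder is 3, round up to i = 6. First occurrence in the window: #7 on June 27, 2067 (6×10 = 60 days in).
November 9, 2067 is 195 days after the start; 195 ÷ 10 = 19 remainder 5. Last occurrence in the window: #20 on November 4, 2067.
Occurrences #7 through #20: 14 in total.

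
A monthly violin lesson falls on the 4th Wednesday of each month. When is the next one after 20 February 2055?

February 2055 starts on a Monday; its first Wednesday is the 3rd, so the 4th Wednesday is the 24th — 24 February 2055.
24 February 2055 is after 20 February 2055, so that is the next one.

24 February 2055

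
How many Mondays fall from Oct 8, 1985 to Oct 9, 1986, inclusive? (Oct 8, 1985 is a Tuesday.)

Oct 8, 1985 is a Tuesday; the first Monday on or after it is Oct 14, 1985 (6 days later).
From Oct 14, 1985 to Oct 9, 1986: 78 + 282 = 360 days (rest of 1985, to Oct 9, 1986 in 1986).
360 ÷ 7 = 51 full weeks with remainder 3, so 51 more Mondays after the first → 52.

52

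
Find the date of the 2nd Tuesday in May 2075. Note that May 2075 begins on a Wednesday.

May 2075 begins on a Wednesday, so the first Tuesday is May 7 (6 days later).
The 2nd Tuesday is 1 weeks later: 7 + 7 = 14.

May 14, 2075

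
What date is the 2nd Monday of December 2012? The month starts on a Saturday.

December 2012 begins on a Saturday, so the first Monday is December 3 (2 days later).
The 2nd Monday is 1 weeks later: 3 + 7 = 10.

December 10, 2012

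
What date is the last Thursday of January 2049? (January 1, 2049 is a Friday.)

January 2049 begins on a Friday, so the first Thursday is January 7 (6 days later).
January 2049 has 31 days. Adding weeks: 7, 14, 21, 28 — the last one ≤ 31 is the 28th.

January 28, 2049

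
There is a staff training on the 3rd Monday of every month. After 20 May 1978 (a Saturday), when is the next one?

May 1978 starts on a Monday; its first Monday is the 1st, so the 3rd Monday is the 15th — 15 May 1978.
That is not after 20 May 1978, so look at June 1978.
June 1978 starts on a Thursday; its first Monday is the 5th, so the 3rd Monday is the 19th — 19 June 1978.

19 June 1978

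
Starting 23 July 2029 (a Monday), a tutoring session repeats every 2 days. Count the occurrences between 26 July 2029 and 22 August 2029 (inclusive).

14

Occurrences land 2·i days after 23 July 2029 for i = 0, 1, 2, …
26 July 2029 is 3 days after the start; 3 ÷ 2 = 1 remainder 1; since the remainder is 1, round up to i = 2. First occurrence in the window: #3 on 27 July 2029 (2×2 = 4 days in).
22 August 2029 is 30 days after the start; 30 ÷ 2 = 15 remainder 0. Last occurrence in the window: #16 on 22 August 2029.
Occurrences #3 through #16: 14 in total.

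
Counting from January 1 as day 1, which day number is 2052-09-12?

256

Days in months before September: 31 + 29 + 31 + 30 + 31 + 30 + 31 + 31 = 244.
Plus 12 days into September → day 256.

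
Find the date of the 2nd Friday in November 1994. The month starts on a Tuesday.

November 1994 begins on a Tuesday, so the first Friday is November 4 (3 days later).
The 2nd Friday is 1 weeks later: 4 + 7 = 11.

November 11, 1994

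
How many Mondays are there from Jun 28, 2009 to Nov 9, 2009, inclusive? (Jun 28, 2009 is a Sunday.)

Jun 28, 2009 is a Sunday; the first Monday on or after it is Jun 29, 2009 (1 day later).
From Jun 29, 2009 to Nov 9, 2009: 1 + 31 + 31 + 30 + 31 + 9 = 133 days (rest of Jun, Jul, Aug, Sep, Oct, Nov).
133 ÷ 7 = 19 full weeks with remainder 0, so 19 more Mondays after the first → 20.

20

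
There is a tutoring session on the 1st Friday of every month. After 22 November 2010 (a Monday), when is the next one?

November 2010 starts on a Monday, so its 1st Friday is 5 November 2010 (4 days in).
That is not after 22 November 2010, so look at December 2010.
December 2010 starts on a Wednesday, so its 1st Friday is 3 December 2010 (2 days in).

3 December 2010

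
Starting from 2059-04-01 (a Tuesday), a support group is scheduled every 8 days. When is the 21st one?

2059-09-08

The 21st occurrence is 20 intervals after the first: 20 × 8 = 160 days after 2059-04-01.
April has 30 days — 29 days to the end of April leaves 131.
May has 31 days (100 left).
June has 30 days (70 left).
July has 31 days (39 left).
August has 31 days (8 left).
8 days into September → 2059-09-08.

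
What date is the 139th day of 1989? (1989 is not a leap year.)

Jan has 31 days (139 − 31 = 108 remain).
Feb has 28 days (108 − 28 = 80 remain).
Mar has 31 days (80 − 31 = 49 remain).
Apr has 30 days (49 − 30 = 19 remain).
19 into May → May 19.

May 19, 1989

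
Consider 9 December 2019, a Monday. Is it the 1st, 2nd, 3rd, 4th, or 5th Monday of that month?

2nd

Day 9 falls in week ⌈9/7⌉ of the month.
Days 1–7 hold the 1st Monday, 8–14 the 2nd, 15–21 the 3rd, 22–28 the 4th, 29–31 the 5th.
9 is in the range for the 2nd.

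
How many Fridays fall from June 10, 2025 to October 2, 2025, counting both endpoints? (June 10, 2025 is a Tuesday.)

16

June 10, 2025 is a Tuesday; the first Friday on or after it is June 13, 2025 (3 days later).
From June 13, 2025 to October 2, 2025: 17 + 31 + 31 + 30 + 2 = 111 days (rest of June, July, August, September, October).
111 ÷ 7 = 15 full weeks with remainder 6, so 15 more Fridays after the first → 16.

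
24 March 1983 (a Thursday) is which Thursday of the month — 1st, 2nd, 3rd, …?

4th

Day 24 falls in week ⌈24/7⌉ of the month.
Days 1–7 hold the 1st Thursday, 8–14 the 2nd, 15–21 the 3rd, 22–28 the 4th, 29–31 the 5th.
24 is in the range for the 4th.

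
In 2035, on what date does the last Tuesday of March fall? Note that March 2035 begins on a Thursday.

March 2035 begins on a Thursday, so the first Tuesday is March 6 (5 days later).
March 2035 has 31 days. Adding weeks: 6, 13, 20, 27 — the last one ≤ 31 is the 27th.

March 27, 2035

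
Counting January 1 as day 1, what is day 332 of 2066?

November 28, 2066

January has 31 days (332 − 31 = 301 remain).
February has 28 days (301 − 28 = 273 remain).
March has 31 days (273 − 31 = 242 remain).
April has 30 days (242 − 30 = 212 remain).
May has 31 days (212 − 31 = 181 remain).
June has 30 days (181 − 30 = 151 remain).
July has 31 days (151 − 31 = 120 remain).
August has 31 days (120 − 31 = 89 remain).
September has 30 days (89 − 30 = 59 remain).
October has 31 days (59 − 31 = 28 remain).
28 into November → November 28.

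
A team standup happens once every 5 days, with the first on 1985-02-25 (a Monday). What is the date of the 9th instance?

The 9th occurrence is 8 intervals after the first: 8 × 5 = 40 days after 1985-02-25.
February has 28 days — 3 days to the end of February leaves 37.
March has 31 days (6 left).
6 days into April → 1985-04-06.

1985-04-06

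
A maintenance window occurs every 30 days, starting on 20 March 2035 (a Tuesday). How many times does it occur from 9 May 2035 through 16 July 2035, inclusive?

Occurrences land 30·i days after 20 March 2035 for i = 0, 1, 2, …
9 May 2035 is 50 days after the start; 50 ÷ 30 = 1 remainder 20; since the remainder is 20, round up to i = 2. First occurrence in the window: #3 on 19 May 2035 (2×30 = 60 days in).
16 July 2035 is 118 days after the start; 118 ÷ 30 = 3 remainder 28. Last occurrence in the window: #4 on 18 June 2035.
Occurrences #3 through #4: 2 in total.

2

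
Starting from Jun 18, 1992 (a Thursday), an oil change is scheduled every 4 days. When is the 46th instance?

The 46th occurrence is 45 intervals after the first: 45 × 4 = 180 days after Jun 18, 1992.
Jun has 30 days — 12 days to the end of Jun leaves 168.
Jul has 31 days (137 left).
Aug has 31 days (106 left).
Sep has 30 days (76 left).
Oct has 31 days (45 left).
Nov has 30 days (15 left).
15 days into Dec → Dec 15, 1992.

Dec 15, 1992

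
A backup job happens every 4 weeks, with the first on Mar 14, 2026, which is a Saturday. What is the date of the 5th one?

Jul 4, 2026

The 5th occurrence is 4 intervals after the first: 4 × 28 = 112 days after Mar 14, 2026.
Mar has 31 days — 17 days to the end of Mar leaves 95.
Apr has 30 days (65 left).
May has 31 days (34 left).
Jun has 30 days (4 left).
4 days into Jul → Jul 4, 2026.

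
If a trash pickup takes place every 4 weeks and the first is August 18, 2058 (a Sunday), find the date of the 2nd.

September 15, 2058

The 2nd occurrence is 1 interval after the first: 1 × 28 = 28 days after August 18, 2058.
August has 31 days — 13 days to the end of August leaves 15.
15 days into September → September 15, 2058.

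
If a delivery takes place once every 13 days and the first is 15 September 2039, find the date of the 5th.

The 5th occurrence is 4 intervals after the first: 4 × 13 = 52 days after 15 September 2039.
September has 30 days — 15 days to the end of September leaves 37.
October has 31 days (6 left).
6 days into November → 6 November 2039.

6 November 2039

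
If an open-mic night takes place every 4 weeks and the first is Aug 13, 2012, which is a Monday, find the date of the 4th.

Nov 5, 2012

The 4th occurrence is 3 intervals after the first: 3 × 28 = 84 days after Aug 13, 2012.
Aug has 31 days — 18 days to the end of Aug leaves 66.
Sep has 30 days (36 left).
Oct has 31 days (5 left).
5 days into Nov → Nov 5, 2012.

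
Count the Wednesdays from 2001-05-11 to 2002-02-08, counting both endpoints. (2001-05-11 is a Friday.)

2001-05-11 is a Friday; the first Wednesday on or after it is 2001-05-16 (5 days later).
From 2001-05-16 to 2002-02-08: 15 + 30 + 31 + 31 + 30 + 31 + 30 + 31 + 31 + 8 = 268 days (rest of May, June, July, August, September, October, November, December, January, February).
268 ÷ 7 = 38 full weeks with remainder 2, so 38 more Wednesdays after the first → 39.

39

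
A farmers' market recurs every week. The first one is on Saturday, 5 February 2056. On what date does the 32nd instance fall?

The 32nd occurrence is 31 intervals after the first: 31 × 7 = 217 days after 5 February 2056.
February has 29 days — 24 days to the end of February leaves 193.
March has 31 days (162 left).
April has 30 days (132 left).
May has 31 days (101 left).
June has 30 days (71 left).
July has 31 days (40 left).
August has 31 days (9 left).
9 days into September → 9 September 2056.

9 September 2056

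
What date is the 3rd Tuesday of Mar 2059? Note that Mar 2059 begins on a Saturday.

Mar 2059 begins on a Saturday, so the first Tuesday is Mar 4 (3 days later).
The 3rd Tuesday is 2 weeks later: 4 + 14 = 18.

Mar 18, 2059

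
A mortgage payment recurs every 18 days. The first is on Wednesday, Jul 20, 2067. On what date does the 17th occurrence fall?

May 3, 2068

The 17th occurrence is 16 intervals after the first: 16 × 18 = 288 days after Jul 20, 2067.
Jul has 31 days — 11 days to the end of Jul leaves 277.
Aug has 31 days (246 left).
Sep has 30 days (216 left).
Oct has 31 days (185 left).
Nov has 30 days (155 left).
Dec has 31 days (124 left).
Jan has 31 days (93 left).
Feb has 29 days (64 left).
Mar has 31 days (33 left).
Apr has 30 days (3 left).
3 days into May → May 3, 2068.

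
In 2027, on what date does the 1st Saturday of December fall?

2027-12-04

The first Saturday of December 2027 is December 4.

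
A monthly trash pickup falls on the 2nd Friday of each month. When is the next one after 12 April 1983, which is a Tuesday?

April 1983 starts on a Friday; its first Friday is the 1st, so the 2nd Friday is the 8th — 8 April 1983.
That is not after 12 April 1983, so look at May 1983.
May 1983 starts on a Sunday; its first Friday is the 6th, so the 2nd Friday is the 13th — 13 May 1983.

13 May 1983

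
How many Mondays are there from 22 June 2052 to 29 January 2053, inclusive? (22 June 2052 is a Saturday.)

22 June 2052 is a Saturday; the first Monday on or after it is 24 June 2052 (2 days later).
From 24 June 2052 to 29 January 2053: 6 + 31 + 31 + 30 + 31 + 30 + 31 + 29 = 219 days (rest of June, July, August, September, October, November, December, January).
219 ÷ 7 = 31 full weeks with remainder 2, so 31 more Mondays after the first → 32.

32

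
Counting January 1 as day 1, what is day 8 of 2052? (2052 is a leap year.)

January 8, 2052

8 into January → January 8.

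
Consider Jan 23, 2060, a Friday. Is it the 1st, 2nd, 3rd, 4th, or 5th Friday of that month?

4th

Day 23 falls in week ⌈23/7⌉ of the month.
Days 1–7 hold the 1st Friday, 8–14 the 2nd, 15–21 the 3rd, 22–28 the 4th, 29–31 the 5th.
23 is in the range for the 4th.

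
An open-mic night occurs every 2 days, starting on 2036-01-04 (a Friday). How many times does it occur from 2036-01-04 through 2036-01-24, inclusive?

Occurrences land 2·i days after 2036-01-04 for i = 0, 1, 2, …
The window opens on the start date, so the first occurrence inside is #1 on 2036-01-04.
2036-01-24 is 20 days after the start; 20 ÷ 2 = 10 remainder 0. Last occurrence in the window: #11 on 2036-01-24.
Occurrences #1 through #11: 11 in total.

11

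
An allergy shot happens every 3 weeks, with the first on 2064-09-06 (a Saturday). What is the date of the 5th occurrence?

The 5th occurrence is 4 intervals after the first: 4 × 21 = 84 days after 2064-09-06.
September has 30 days — 24 days to the end of September leaves 60.
October has 31 days (29 left).
29 days into November → 2064-11-29.

2064-11-29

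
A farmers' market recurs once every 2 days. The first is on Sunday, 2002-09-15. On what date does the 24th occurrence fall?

2002-10-31

The 24th occurrence is 23 intervals after the first: 23 × 2 = 46 days after 2002-09-15.
September has 30 days — 15 days to the end of September leaves 31.
31 days into October → 2002-10-31.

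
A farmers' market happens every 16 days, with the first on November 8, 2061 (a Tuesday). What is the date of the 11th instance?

April 17, 2062

The 11th occurrence is 10 intervals after the first: 10 × 16 = 160 days after November 8, 2061.
November has 30 days — 22 days to the end of November leaves 138.
December has 31 days (107 left).
January has 31 days (76 left).
February has 28 days (48 left).
March has 31 days (17 left).
17 days into April → April 17, 2062.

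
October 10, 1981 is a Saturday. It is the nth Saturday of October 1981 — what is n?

2nd

Day 10 falls in week ⌈10/7⌉ of the month.
Days 1–7 hold the 1st Saturday, 8–14 the 2nd, 15–21 the 3rd, 22–28 the 4th, 29–31 the 5th.
10 is in the range for the 2nd.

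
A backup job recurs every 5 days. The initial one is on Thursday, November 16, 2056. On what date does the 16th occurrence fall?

January 30, 2057

The 16th occurrence is 15 intervals after the first: 15 × 5 = 75 days after November 16, 2056.
November has 30 days — 14 days to the end of November leaves 61.
December has 31 days (30 left).
30 days into January → January 30, 2057.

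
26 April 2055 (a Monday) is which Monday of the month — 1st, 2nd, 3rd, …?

4th

Day 26 falls in week ⌈26/7⌉ of the month.
Days 1–7 hold the 1st Monday, 8–14 the 2nd, 15–21 the 3rd, 22–28 the 4th, 29–31 the 5th.
26 is in the range for the 4th.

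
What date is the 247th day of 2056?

Sep 3, 2056

Jan has 31 days (247 − 31 = 216 remain).
Feb has 29 days (216 − 29 = 187 remain).
Mar has 31 days (187 − 31 = 156 remain).
Apr has 30 days (156 − 30 = 126 remain).
May has 31 days (126 − 31 = 95 remain).
Jun has 30 days (95 − 30 = 65 remain).
Jul has 31 days (65 − 31 = 34 remain).
Aug has 31 days (34 − 31 = 3 remain).
3 into Sep → Sep 3.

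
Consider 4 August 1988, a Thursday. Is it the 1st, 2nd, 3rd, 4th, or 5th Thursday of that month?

1st

Day 4 falls in week ⌈4/7⌉ of the month.
Days 1–7 hold the 1st Thursday, 8–14 the 2nd, 15–21 the 3rd, 22–28 the 4th, 29–31 the 5th.
4 is in the range for the 1st.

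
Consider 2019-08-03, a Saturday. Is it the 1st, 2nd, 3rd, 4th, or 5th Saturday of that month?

Day 3 falls in week ⌈3/7⌉ of the month.
Days 1–7 hold the 1st Saturday, 8–14 the 2nd, 15–21 the 3rd, 22–28 the 4th, 29–31 the 5th.
3 is in the range for the 1st.

1st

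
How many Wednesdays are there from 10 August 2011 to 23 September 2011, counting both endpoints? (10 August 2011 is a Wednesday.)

10 August 2011 is a Wednesday; the first Wednesday on or after it is 10 August 2011.
From 10 August 2011 to 23 September 2011: 21 + 23 = 44 days (rest of August, September).
44 ÷ 7 = 6 full weeks with remainder 2, so 6 more Wednesdays after the first → 7.

7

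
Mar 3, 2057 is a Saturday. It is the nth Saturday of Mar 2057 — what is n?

Day 3 falls in week ⌈3/7⌉ of the month.
Days 1–7 hold the 1st Saturday, 8–14 the 2nd, 15–21 the 3rd, 22–28 the 4th, 29–31 the 5th.
3 is in the range for the 1st.

1st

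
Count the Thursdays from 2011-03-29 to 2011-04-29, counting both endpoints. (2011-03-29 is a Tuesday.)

5

2011-03-29 is a Tuesday; the first Thursday on or after it is 2011-03-31 (2 days later).
From 2011-03-31 to 2011-04-29: 0 + 29 = 29 days (rest of March, April).
29 ÷ 7 = 4 full weeks with remainder 1, so 4 more Thursdays after the first → 5.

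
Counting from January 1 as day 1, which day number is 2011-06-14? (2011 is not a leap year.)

Days in months before June: 31 + 28 + 31 + 30 + 31 = 151.
Plus 14 days into June → day 165.

165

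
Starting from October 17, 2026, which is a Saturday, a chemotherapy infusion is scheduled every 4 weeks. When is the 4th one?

The 4th occurrence is 3 intervals after the first: 3 × 28 = 84 days after October 17, 2026.
October has 31 days — 14 days to the end of October leaves 70.
November has 30 days (40 left).
December has 31 days (9 left).
9 days into January → January 9, 2027.

January 9, 2027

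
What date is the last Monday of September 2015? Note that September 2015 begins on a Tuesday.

28 September 2015

September 2015 begins on a Tuesday, so the first Monday is September 7 (6 days later).
September 2015 has 30 days. Adding weeks: 7, 14, 21, 28 — the last one ≤ 30 is the 28th.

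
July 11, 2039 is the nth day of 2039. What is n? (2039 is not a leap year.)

192

Days in months before July: 31 + 28 + 31 + 30 + 31 + 30 = 181.
Plus 11 days into July → day 192.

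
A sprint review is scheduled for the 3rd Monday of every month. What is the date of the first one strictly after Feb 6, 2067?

Feb 21, 2067

Feb 2067 starts on a Tuesday; its first Monday is the 7th, so the 3rd Monday is the 21st — Feb 21, 2067.
Feb 21, 2067 is after Feb 6, 2067, so that is the next one.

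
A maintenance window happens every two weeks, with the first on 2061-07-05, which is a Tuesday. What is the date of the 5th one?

The 5th occurrence is 4 intervals after the first: 4 × 14 = 56 days after 2061-07-05.
July has 31 days — 26 days to the end of July leaves 30.
30 days into August → 2061-08-30.

2061-08-30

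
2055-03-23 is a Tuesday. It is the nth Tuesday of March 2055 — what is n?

Day 23 falls in week ⌈23/7⌉ of the month.
Days 1–7 hold the 1st Tuesday, 8–14 the 2nd, 15–21 the 3rd, 22–28 the 4th, 29–31 the 5th.
23 is in the range for the 4th.

4th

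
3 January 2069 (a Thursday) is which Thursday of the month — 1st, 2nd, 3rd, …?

1st

Day 3 falls in week ⌈3/7⌉ of the month.
Days 1–7 hold the 1st Thursday, 8–14 the 2nd, 15–21 the 3rd, 22–28 the 4th, 29–31 the 5th.
3 is in the range for the 1st.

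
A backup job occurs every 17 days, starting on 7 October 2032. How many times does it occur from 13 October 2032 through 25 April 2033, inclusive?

11

Occurrences land 17·i days after 7 October 2032 for i = 0, 1, 2, …
13 October 2032 is 6 days after the start; 6 ÷ 17 = 0 remainder 6; since the remainder is 6, round up to i = 1. First occurrence in the window: #2 on 24 October 2032 (1×17 = 17 days in).
25 April 2033 is 200 days after the start; 200 ÷ 17 = 11 remainder 13. Last occurrence in the window: #12 on 12 April 2033.
Occurrences #2 through #12: 11 in total.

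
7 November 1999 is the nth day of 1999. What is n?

Days in months before November: 31 + 28 + 31 + 30 + 31 + 30 + 31 + 31 + 30 + 31 = 304.
Plus 7 days into November → day 311.

311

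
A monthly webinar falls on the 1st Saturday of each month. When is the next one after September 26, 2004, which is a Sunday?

September 2004 starts on a Wednesday, so its 1st Saturday is September 4, 2004 (3 days in).
That is not after September 26, 2004, so look at October 2004.
October 2004 starts on a Friday, so its 1st Saturday is October 2, 2004 (1 day in).

October 2, 2004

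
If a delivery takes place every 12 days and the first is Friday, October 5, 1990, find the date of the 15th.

March 22, 1991

The 15th occurrence is 14 intervals after the first: 14 × 12 = 168 days after October 5, 1990.
October has 31 days — 26 days to the end of October leaves 142.
November has 30 days (112 left).
December has 31 days (81 left).
January has 31 days (50 left).
February has 28 days (22 left).
22 days into March → March 22, 1991.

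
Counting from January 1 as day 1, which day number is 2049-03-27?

Days in months before March: 31 + 28 = 59.
Plus 27 days into March → day 86.

86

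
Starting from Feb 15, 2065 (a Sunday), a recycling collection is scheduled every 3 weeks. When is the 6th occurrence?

May 31, 2065

The 6th occurrence is 5 intervals after the first: 5 × 21 = 105 days after Feb 15, 2065.
Feb has 28 days — 13 days to the end of Feb leaves 92.
Mar has 31 days (61 left).
Apr has 30 days (31 left).
31 days into May → May 31, 2065.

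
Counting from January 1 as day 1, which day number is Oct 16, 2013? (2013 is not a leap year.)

Days in months before Oct: 31 + 28 + 31 + 30 + 31 + 30 + 31 + 31 + 30 = 273.
Plus 16 days into Oct → day 289.

289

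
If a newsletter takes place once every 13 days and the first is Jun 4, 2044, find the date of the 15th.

Dec 3, 2044

The 15th occurrence is 14 intervals after the first: 14 × 13 = 182 days after Jun 4, 2044.
Jun has 30 days — 26 days to the end of Jun leaves 156.
Jul has 31 days (125 left).
Aug has 31 days (94 left).
Sep has 30 days (64 left).
Oct has 31 days (33 left).
Nov has 30 days (3 left).
3 days into Dec → Dec 3, 2044.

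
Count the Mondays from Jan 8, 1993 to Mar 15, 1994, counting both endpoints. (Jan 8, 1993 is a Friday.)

62

Jan 8, 1993 is a Friday; the first Monday on or after it is Jan 11, 1993 (3 days later).
From Jan 11, 1993 to Mar 15, 1994: 354 + 74 = 428 days (rest of 1993, to Mar 15, 1994 in 1994).
428 ÷ 7 = 61 full weeks with remainder 1, so 61 more Mondays after the first → 62.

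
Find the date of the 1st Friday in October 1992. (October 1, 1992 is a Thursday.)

October 1992 begins on a Thursday, so the first Friday is October 2 (1 day later).

1992-10-02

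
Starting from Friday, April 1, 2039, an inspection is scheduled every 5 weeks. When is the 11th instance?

March 16, 2040

The 11th occurrence is 10 intervals after the first: 10 × 35 = 350 days after April 1, 2039.
April has 30 days — 29 days to the end of April leaves 321.
May has 31 days (290 left).
June has 30 days (260 left).
July has 31 days (229 left).
August has 31 days (198 left).
September has 30 days (168 left).
October has 31 days (137 left).
November has 30 days (107 left).
December has 31 days (76 left).
January has 31 days (45 left).
February has 29 days (16 left).
16 days into March → March 16, 2040.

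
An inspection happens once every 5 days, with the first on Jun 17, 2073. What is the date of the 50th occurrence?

The 50th occurrence is 49 intervals after the first: 49 × 5 = 245 days after Jun 17, 2073.
Jun has 30 days — 13 days to the end of Jun leaves 232.
Jul has 31 days (201 left).
Aug has 31 days (170 left).
Sep has 30 days (140 left).
Oct has 31 days (109 left).
Nov has 30 days (79 left).
Dec has 31 days (48 left).
Jan has 31 days (17 left).
17 days into Feb → Feb 17, 2074.

Feb 17, 2074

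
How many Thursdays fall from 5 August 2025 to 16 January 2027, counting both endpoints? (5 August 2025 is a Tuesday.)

76

5 August 2025 is a Tuesday; the first Thursday on or after it is 7 August 2025 (2 days later).
From 7 August 2025 to 16 January 2027: 146 + 365 + 16 = 527 days (rest of 2025, 2026, to 16 January 2027 in 2027).
527 ÷ 7 = 75 full weeks with remainder 2, so 75 more Thursdays after the first → 76.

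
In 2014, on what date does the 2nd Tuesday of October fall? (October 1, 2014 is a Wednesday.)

October 2014 begins on a Wednesday, so the first Tuesday is October 7 (6 days later).
The 2nd Tuesday is 1 weeks later: 7 + 7 = 14.

14 October 2014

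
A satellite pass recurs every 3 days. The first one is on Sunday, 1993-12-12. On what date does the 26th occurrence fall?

The 26th occurrence is 25 intervals after the first: 25 × 3 = 75 days after 1993-12-12.
December has 31 days — 19 days to the end of December leaves 56.
January has 31 days (25 left).
25 days into February → 1994-02-25.

1994-02-25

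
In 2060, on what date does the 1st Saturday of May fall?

May 1, 2060

The first Saturday of May 2060 is May 1.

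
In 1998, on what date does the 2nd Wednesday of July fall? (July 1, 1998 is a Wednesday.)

1998-07-08

July 1998 begins on a Wednesday, so the first Wednesday is July 1.
The 2nd Wednesday is 1 weeks later: 1 + 7 = 8.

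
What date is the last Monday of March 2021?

March 2021 begins on a Monday, so the first Monday is March 1.
March 2021 has 31 days. Adding weeks: 1, 8, 15, 22, 29 — the last one ≤ 31 is the 29th.

2021-03-29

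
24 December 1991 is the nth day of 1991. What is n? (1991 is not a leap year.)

358

Days in months before December: 31 + 28 + 31 + 30 + 31 + 30 + 31 + 31 + 30 + 31 + 30 = 334.
Plus 24 days into December → day 358.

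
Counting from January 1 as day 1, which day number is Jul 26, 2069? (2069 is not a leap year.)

207

Days in months before Jul: 31 + 28 + 31 + 30 + 31 + 30 = 181.
Plus 26 days into Jul → day 207.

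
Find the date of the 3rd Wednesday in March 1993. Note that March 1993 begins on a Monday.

1993-03-17

March 1993 begins on a Monday, so the first Wednesday is March 3 (2 days later).
The 3rd Wednesday is 2 weeks later: 3 + 14 = 17.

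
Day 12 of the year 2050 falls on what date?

January 12, 2050

12 into January → January 12.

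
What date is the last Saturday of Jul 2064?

The first Saturday of Jul 2064 is Jul 5.
Jul 2064 has 31 days. Adding weeks: 5, 12, 19, 26 — the last one ≤ 31 is the 26th.

Jul 26, 2064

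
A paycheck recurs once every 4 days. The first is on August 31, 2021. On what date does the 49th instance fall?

March 11, 2022

The 49th occurrence is 48 intervals after the first: 48 × 4 = 192 days after August 31, 2021.
August has 31 days — 0 days to the end of August leaves 192.
September has 30 days (162 left).
October has 31 days (131 left).
November has 30 days (101 left).
December has 31 days (70 left).
January has 31 days (39 left).
February has 28 days (11 left).
11 days into March → March 11, 2022.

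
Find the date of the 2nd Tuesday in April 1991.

April 1991 begins on a Monday, so the first Tuesday is April 2 (1 day later).
The 2nd Tuesday is 1 weeks later: 2 + 7 = 9.

9 April 1991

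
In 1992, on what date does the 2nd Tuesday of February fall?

February 11, 1992

The first Tuesday of February 1992 is February 4.
The 2nd Tuesday is 1 weeks later: 4 + 7 = 11.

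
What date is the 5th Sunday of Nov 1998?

The first Sunday of Nov 1998 is Nov 1.
The 5th Sunday is 4 weeks later: 1 + 28 = 29.

Nov 29, 1998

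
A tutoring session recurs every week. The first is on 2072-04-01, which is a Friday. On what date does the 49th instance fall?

The 49th occurrence is 48 intervals after the first: 48 × 7 = 336 days after 2072-04-01.
April has 30 days — 29 days to the end of April leaves 307.
May has 31 days (276 left).
June has 30 days (246 left).
July has 31 days (215 left).
August has 31 days (184 left).
September has 30 days (154 left).
October has 31 days (123 left).
November has 30 days (93 left).
December has 31 days (62 left).
January has 31 days (31 left).
February has 28 days (3 left).
3 days into March → 2073-03-03.

2073-03-03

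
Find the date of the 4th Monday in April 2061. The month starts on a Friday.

April 25, 2061

April 2061 begins on a Friday, so the first Monday is April 4 (3 days later).
The 4th Monday is 3 weeks later: 4 + 21 = 25.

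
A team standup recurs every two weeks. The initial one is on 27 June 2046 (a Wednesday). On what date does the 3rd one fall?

25 July 2046

The 3rd occurrence is 2 intervals after the first: 2 × 14 = 28 days after 27 June 2046.
June has 30 days — 3 days to the end of June leaves 25.
25 days into July → 25 July 2046.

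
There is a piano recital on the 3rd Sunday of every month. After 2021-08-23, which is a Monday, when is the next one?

August 2021 starts on a Sunday; its first Sunday is the 1st, so the 3rd Sunday is the 15th — 2021-08-15.
That is not after 2021-08-23, so look at September 2021.
September 2021 starts on a Wednesday; its first Sunday is the 5th, so the 3rd Sunday is the 19th — 2021-09-19.

2021-09-19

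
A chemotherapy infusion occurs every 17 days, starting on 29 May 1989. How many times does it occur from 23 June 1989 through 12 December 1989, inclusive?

10

Occurrences land 17·i days after 29 May 1989 for i = 0, 1, 2, …
23 June 1989 is 25 days after the start; 25 ÷ 17 = 1 remainder 8; since the remainder is 8, round up to i = 2. First occurrence in the window: #3 on 2 July 1989 (2×17 = 34 days in).
12 December 1989 is 197 days after the start; 197 ÷ 17 = 11 remainder 10. Last occurrence in the window: #12 on 2 December 1989.
Occurrences #3 through #12: 10 in total.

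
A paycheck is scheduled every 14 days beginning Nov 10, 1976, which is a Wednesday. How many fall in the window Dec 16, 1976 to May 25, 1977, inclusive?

12

Occurrences land 14·i days after Nov 10, 1976 for i = 0, 1, 2, …
Dec 16, 1976 is 36 days after the start; 36 ÷ 14 = 2 remainder 8; since the remainder is 8, round up to i = 3. First occurrence in the window: #4 on Dec 22, 1976 (3×14 = 42 days in).
May 25, 1977 is 196 days after the start; 196 ÷ 14 = 14 remainder 0. Last occurrence in the window: #15 on May 25, 1977.
Occurrences #4 through #15: 12 in total.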